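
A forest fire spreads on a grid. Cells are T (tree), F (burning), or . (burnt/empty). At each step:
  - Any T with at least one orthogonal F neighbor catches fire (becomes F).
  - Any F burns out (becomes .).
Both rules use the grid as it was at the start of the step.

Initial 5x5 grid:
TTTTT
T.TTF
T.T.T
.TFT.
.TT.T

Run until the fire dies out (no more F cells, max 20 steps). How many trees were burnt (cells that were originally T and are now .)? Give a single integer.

Step 1: +7 fires, +2 burnt (F count now 7)
Step 2: +3 fires, +7 burnt (F count now 3)
Step 3: +1 fires, +3 burnt (F count now 1)
Step 4: +1 fires, +1 burnt (F count now 1)
Step 5: +1 fires, +1 burnt (F count now 1)
Step 6: +1 fires, +1 burnt (F count now 1)
Step 7: +1 fires, +1 burnt (F count now 1)
Step 8: +0 fires, +1 burnt (F count now 0)
Fire out after step 8
Initially T: 16, now '.': 24
Total burnt (originally-T cells now '.'): 15

Answer: 15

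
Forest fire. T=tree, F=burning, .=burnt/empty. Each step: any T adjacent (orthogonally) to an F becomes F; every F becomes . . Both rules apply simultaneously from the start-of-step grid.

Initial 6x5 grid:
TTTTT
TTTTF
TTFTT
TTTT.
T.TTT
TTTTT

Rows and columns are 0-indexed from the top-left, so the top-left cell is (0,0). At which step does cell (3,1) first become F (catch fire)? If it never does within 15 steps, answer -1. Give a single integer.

Step 1: cell (3,1)='T' (+7 fires, +2 burnt)
Step 2: cell (3,1)='F' (+7 fires, +7 burnt)
  -> target ignites at step 2
Step 3: cell (3,1)='.' (+5 fires, +7 burnt)
Step 4: cell (3,1)='.' (+5 fires, +5 burnt)
Step 5: cell (3,1)='.' (+2 fires, +5 burnt)
Step 6: cell (3,1)='.' (+0 fires, +2 burnt)
  fire out at step 6

2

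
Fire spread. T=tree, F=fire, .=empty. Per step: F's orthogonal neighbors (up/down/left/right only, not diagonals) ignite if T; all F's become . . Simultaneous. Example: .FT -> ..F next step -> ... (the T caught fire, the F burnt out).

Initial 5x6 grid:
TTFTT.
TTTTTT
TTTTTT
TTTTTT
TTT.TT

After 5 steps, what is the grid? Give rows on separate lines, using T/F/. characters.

Step 1: 3 trees catch fire, 1 burn out
  TF.FT.
  TTFTTT
  TTTTTT
  TTTTTT
  TTT.TT
Step 2: 5 trees catch fire, 3 burn out
  F...F.
  TF.FTT
  TTFTTT
  TTTTTT
  TTT.TT
Step 3: 5 trees catch fire, 5 burn out
  ......
  F...FT
  TF.FTT
  TTFTTT
  TTT.TT
Step 4: 6 trees catch fire, 5 burn out
  ......
  .....F
  F...FT
  TF.FTT
  TTF.TT
Step 5: 4 trees catch fire, 6 burn out
  ......
  ......
  .....F
  F...FT
  TF..TT

......
......
.....F
F...FT
TF..TT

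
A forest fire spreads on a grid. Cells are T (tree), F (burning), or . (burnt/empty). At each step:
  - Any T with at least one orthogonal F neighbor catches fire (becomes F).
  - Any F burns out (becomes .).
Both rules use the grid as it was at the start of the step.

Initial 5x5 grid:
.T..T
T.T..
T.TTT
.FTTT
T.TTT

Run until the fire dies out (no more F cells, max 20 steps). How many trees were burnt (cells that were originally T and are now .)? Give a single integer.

Answer: 10

Derivation:
Step 1: +1 fires, +1 burnt (F count now 1)
Step 2: +3 fires, +1 burnt (F count now 3)
Step 3: +4 fires, +3 burnt (F count now 4)
Step 4: +2 fires, +4 burnt (F count now 2)
Step 5: +0 fires, +2 burnt (F count now 0)
Fire out after step 5
Initially T: 15, now '.': 20
Total burnt (originally-T cells now '.'): 10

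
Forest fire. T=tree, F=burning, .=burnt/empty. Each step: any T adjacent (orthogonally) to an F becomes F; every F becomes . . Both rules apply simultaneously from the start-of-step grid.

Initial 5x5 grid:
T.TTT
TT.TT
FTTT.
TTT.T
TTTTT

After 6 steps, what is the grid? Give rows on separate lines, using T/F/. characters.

Step 1: 3 trees catch fire, 1 burn out
  T.TTT
  FT.TT
  .FTT.
  FTT.T
  TTTTT
Step 2: 5 trees catch fire, 3 burn out
  F.TTT
  .F.TT
  ..FT.
  .FT.T
  FTTTT
Step 3: 3 trees catch fire, 5 burn out
  ..TTT
  ...TT
  ...F.
  ..F.T
  .FTTT
Step 4: 2 trees catch fire, 3 burn out
  ..TTT
  ...FT
  .....
  ....T
  ..FTT
Step 5: 3 trees catch fire, 2 burn out
  ..TFT
  ....F
  .....
  ....T
  ...FT
Step 6: 3 trees catch fire, 3 burn out
  ..F.F
  .....
  .....
  ....T
  ....F

..F.F
.....
.....
....T
....F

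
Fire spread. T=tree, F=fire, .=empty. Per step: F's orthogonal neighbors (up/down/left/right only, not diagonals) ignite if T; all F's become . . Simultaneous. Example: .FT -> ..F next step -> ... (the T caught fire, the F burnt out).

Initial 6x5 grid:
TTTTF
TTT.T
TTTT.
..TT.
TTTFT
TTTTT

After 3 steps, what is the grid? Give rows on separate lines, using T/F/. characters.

Step 1: 6 trees catch fire, 2 burn out
  TTTF.
  TTT.F
  TTTT.
  ..TF.
  TTF.F
  TTTFT
Step 2: 6 trees catch fire, 6 burn out
  TTF..
  TTT..
  TTTF.
  ..F..
  TF...
  TTF.F
Step 3: 5 trees catch fire, 6 burn out
  TF...
  TTF..
  TTF..
  .....
  F....
  TF...

TF...
TTF..
TTF..
.....
F....
TF...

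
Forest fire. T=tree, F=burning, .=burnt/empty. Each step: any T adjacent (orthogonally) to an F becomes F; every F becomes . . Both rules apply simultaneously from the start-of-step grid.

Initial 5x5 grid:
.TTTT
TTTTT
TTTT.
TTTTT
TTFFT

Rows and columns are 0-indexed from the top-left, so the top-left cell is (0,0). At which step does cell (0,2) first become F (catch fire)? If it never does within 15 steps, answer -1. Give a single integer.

Step 1: cell (0,2)='T' (+4 fires, +2 burnt)
Step 2: cell (0,2)='T' (+5 fires, +4 burnt)
Step 3: cell (0,2)='T' (+4 fires, +5 burnt)
Step 4: cell (0,2)='F' (+5 fires, +4 burnt)
  -> target ignites at step 4
Step 5: cell (0,2)='.' (+3 fires, +5 burnt)
Step 6: cell (0,2)='.' (+0 fires, +3 burnt)
  fire out at step 6

4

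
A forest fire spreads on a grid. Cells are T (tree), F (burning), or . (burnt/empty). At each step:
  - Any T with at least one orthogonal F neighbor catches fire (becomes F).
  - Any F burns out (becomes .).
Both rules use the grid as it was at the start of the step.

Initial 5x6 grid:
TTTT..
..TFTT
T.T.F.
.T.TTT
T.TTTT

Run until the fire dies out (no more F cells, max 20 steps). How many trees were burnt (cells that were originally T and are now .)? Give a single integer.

Step 1: +4 fires, +2 burnt (F count now 4)
Step 2: +6 fires, +4 burnt (F count now 6)
Step 3: +3 fires, +6 burnt (F count now 3)
Step 4: +2 fires, +3 burnt (F count now 2)
Step 5: +0 fires, +2 burnt (F count now 0)
Fire out after step 5
Initially T: 18, now '.': 27
Total burnt (originally-T cells now '.'): 15

Answer: 15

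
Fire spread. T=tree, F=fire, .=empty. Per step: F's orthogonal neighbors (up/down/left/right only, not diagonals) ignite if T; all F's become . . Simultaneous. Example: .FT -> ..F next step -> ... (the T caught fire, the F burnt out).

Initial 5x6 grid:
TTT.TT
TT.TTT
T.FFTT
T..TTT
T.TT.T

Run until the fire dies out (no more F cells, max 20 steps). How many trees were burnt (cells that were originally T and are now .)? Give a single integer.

Answer: 13

Derivation:
Step 1: +3 fires, +2 burnt (F count now 3)
Step 2: +4 fires, +3 burnt (F count now 4)
Step 3: +4 fires, +4 burnt (F count now 4)
Step 4: +2 fires, +4 burnt (F count now 2)
Step 5: +0 fires, +2 burnt (F count now 0)
Fire out after step 5
Initially T: 21, now '.': 22
Total burnt (originally-T cells now '.'): 13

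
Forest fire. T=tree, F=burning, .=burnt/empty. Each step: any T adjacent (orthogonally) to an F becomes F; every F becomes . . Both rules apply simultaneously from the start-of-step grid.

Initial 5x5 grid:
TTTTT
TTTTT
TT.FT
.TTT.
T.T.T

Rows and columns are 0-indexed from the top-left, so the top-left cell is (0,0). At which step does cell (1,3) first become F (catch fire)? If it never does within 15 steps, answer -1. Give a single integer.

Step 1: cell (1,3)='F' (+3 fires, +1 burnt)
  -> target ignites at step 1
Step 2: cell (1,3)='.' (+4 fires, +3 burnt)
Step 3: cell (1,3)='.' (+5 fires, +4 burnt)
Step 4: cell (1,3)='.' (+3 fires, +5 burnt)
Step 5: cell (1,3)='.' (+2 fires, +3 burnt)
Step 6: cell (1,3)='.' (+0 fires, +2 burnt)
  fire out at step 6

1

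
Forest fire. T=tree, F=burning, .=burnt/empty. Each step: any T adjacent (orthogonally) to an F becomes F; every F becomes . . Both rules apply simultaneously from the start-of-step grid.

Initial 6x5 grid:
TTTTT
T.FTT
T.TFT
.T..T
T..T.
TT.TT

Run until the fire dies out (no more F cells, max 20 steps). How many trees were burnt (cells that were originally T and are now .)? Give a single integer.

Answer: 12

Derivation:
Step 1: +4 fires, +2 burnt (F count now 4)
Step 2: +4 fires, +4 burnt (F count now 4)
Step 3: +2 fires, +4 burnt (F count now 2)
Step 4: +1 fires, +2 burnt (F count now 1)
Step 5: +1 fires, +1 burnt (F count now 1)
Step 6: +0 fires, +1 burnt (F count now 0)
Fire out after step 6
Initially T: 19, now '.': 23
Total burnt (originally-T cells now '.'): 12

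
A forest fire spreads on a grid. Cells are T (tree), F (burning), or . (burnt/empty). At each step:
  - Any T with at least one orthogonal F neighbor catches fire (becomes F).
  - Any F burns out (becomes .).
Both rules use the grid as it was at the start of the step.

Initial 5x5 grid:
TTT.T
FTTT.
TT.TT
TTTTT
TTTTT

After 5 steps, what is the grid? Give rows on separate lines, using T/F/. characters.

Step 1: 3 trees catch fire, 1 burn out
  FTT.T
  .FTT.
  FT.TT
  TTTTT
  TTTTT
Step 2: 4 trees catch fire, 3 burn out
  .FT.T
  ..FT.
  .F.TT
  FTTTT
  TTTTT
Step 3: 4 trees catch fire, 4 burn out
  ..F.T
  ...F.
  ...TT
  .FTTT
  FTTTT
Step 4: 3 trees catch fire, 4 burn out
  ....T
  .....
  ...FT
  ..FTT
  .FTTT
Step 5: 3 trees catch fire, 3 burn out
  ....T
  .....
  ....F
  ...FT
  ..FTT

....T
.....
....F
...FT
..FTT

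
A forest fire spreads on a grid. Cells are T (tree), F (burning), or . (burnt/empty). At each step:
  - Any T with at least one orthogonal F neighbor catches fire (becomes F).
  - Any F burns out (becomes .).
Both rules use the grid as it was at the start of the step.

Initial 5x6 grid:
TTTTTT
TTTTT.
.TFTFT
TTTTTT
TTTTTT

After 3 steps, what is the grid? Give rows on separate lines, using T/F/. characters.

Step 1: 7 trees catch fire, 2 burn out
  TTTTTT
  TTFTF.
  .F.F.F
  TTFTFT
  TTTTTT
Step 2: 9 trees catch fire, 7 burn out
  TTFTFT
  TF.F..
  ......
  TF.F.F
  TTFTFT
Step 3: 8 trees catch fire, 9 burn out
  TF.F.F
  F.....
  ......
  F.....
  TF.F.F

TF.F.F
F.....
......
F.....
TF.F.F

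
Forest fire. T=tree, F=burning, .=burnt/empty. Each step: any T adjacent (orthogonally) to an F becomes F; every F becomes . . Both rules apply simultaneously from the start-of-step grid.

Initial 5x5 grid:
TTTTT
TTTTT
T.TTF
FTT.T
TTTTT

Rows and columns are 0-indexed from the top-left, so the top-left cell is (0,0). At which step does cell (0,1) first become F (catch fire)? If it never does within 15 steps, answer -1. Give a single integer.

Step 1: cell (0,1)='T' (+6 fires, +2 burnt)
Step 2: cell (0,1)='T' (+7 fires, +6 burnt)
Step 3: cell (0,1)='T' (+6 fires, +7 burnt)
Step 4: cell (0,1)='F' (+2 fires, +6 burnt)
  -> target ignites at step 4
Step 5: cell (0,1)='.' (+0 fires, +2 burnt)
  fire out at step 5

4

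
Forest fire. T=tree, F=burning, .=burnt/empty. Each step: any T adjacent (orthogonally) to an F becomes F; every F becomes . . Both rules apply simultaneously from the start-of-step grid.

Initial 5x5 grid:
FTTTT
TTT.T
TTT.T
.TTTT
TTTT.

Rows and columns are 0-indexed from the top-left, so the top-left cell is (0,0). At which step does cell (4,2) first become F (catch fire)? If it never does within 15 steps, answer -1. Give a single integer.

Step 1: cell (4,2)='T' (+2 fires, +1 burnt)
Step 2: cell (4,2)='T' (+3 fires, +2 burnt)
Step 3: cell (4,2)='T' (+3 fires, +3 burnt)
Step 4: cell (4,2)='T' (+3 fires, +3 burnt)
Step 5: cell (4,2)='T' (+3 fires, +3 burnt)
Step 6: cell (4,2)='F' (+4 fires, +3 burnt)
  -> target ignites at step 6
Step 7: cell (4,2)='.' (+2 fires, +4 burnt)
Step 8: cell (4,2)='.' (+0 fires, +2 burnt)
  fire out at step 8

6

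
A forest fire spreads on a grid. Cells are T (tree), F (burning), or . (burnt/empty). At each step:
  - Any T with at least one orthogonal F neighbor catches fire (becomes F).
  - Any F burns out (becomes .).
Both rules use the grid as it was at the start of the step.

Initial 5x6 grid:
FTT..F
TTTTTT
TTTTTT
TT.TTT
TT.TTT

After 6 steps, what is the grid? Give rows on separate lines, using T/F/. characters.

Step 1: 3 trees catch fire, 2 burn out
  .FT...
  FTTTTF
  TTTTTT
  TT.TTT
  TT.TTT
Step 2: 5 trees catch fire, 3 burn out
  ..F...
  .FTTF.
  FTTTTF
  TT.TTT
  TT.TTT
Step 3: 6 trees catch fire, 5 burn out
  ......
  ..FF..
  .FTTF.
  FT.TTF
  TT.TTT
Step 4: 6 trees catch fire, 6 burn out
  ......
  ......
  ..FF..
  .F.TF.
  FT.TTF
Step 5: 3 trees catch fire, 6 burn out
  ......
  ......
  ......
  ...F..
  .F.TF.
Step 6: 1 trees catch fire, 3 burn out
  ......
  ......
  ......
  ......
  ...F..

......
......
......
......
...F..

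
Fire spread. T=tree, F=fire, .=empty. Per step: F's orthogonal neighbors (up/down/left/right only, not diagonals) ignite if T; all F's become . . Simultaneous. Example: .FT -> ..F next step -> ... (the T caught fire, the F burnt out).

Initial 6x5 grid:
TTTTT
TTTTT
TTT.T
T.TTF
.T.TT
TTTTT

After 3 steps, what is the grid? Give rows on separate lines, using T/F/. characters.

Step 1: 3 trees catch fire, 1 burn out
  TTTTT
  TTTTT
  TTT.F
  T.TF.
  .T.TF
  TTTTT
Step 2: 4 trees catch fire, 3 burn out
  TTTTT
  TTTTF
  TTT..
  T.F..
  .T.F.
  TTTTF
Step 3: 4 trees catch fire, 4 burn out
  TTTTF
  TTTF.
  TTF..
  T....
  .T...
  TTTF.

TTTTF
TTTF.
TTF..
T....
.T...
TTTF.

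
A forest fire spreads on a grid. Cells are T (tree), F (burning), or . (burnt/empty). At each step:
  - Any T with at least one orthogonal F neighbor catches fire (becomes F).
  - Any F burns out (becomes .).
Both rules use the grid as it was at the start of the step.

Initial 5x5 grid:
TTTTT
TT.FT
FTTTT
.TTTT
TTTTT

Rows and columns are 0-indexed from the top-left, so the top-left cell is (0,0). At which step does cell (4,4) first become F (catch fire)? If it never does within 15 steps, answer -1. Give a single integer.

Step 1: cell (4,4)='T' (+5 fires, +2 burnt)
Step 2: cell (4,4)='T' (+8 fires, +5 burnt)
Step 3: cell (4,4)='T' (+5 fires, +8 burnt)
Step 4: cell (4,4)='F' (+3 fires, +5 burnt)
  -> target ignites at step 4
Step 5: cell (4,4)='.' (+0 fires, +3 burnt)
  fire out at step 5

4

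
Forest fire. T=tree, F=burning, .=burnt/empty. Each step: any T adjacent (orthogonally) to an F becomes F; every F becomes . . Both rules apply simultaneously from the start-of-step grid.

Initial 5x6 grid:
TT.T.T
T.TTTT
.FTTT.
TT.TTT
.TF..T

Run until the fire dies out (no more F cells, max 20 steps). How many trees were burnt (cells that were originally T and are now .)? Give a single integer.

Answer: 16

Derivation:
Step 1: +3 fires, +2 burnt (F count now 3)
Step 2: +3 fires, +3 burnt (F count now 3)
Step 3: +3 fires, +3 burnt (F count now 3)
Step 4: +3 fires, +3 burnt (F count now 3)
Step 5: +2 fires, +3 burnt (F count now 2)
Step 6: +2 fires, +2 burnt (F count now 2)
Step 7: +0 fires, +2 burnt (F count now 0)
Fire out after step 7
Initially T: 19, now '.': 27
Total burnt (originally-T cells now '.'): 16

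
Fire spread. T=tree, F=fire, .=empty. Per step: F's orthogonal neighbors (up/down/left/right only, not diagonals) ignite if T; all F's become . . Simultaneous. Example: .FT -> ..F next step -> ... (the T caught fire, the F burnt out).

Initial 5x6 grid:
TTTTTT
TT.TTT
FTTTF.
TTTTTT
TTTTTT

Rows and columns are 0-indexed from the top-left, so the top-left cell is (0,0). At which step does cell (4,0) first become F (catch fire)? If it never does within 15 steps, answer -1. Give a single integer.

Step 1: cell (4,0)='T' (+6 fires, +2 burnt)
Step 2: cell (4,0)='F' (+11 fires, +6 burnt)
  -> target ignites at step 2
Step 3: cell (4,0)='.' (+7 fires, +11 burnt)
Step 4: cell (4,0)='.' (+2 fires, +7 burnt)
Step 5: cell (4,0)='.' (+0 fires, +2 burnt)
  fire out at step 5

2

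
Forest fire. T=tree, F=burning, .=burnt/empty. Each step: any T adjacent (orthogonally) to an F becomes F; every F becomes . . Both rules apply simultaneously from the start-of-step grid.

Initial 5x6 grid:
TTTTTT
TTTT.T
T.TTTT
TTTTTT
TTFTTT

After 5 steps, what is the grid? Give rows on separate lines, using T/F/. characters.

Step 1: 3 trees catch fire, 1 burn out
  TTTTTT
  TTTT.T
  T.TTTT
  TTFTTT
  TF.FTT
Step 2: 5 trees catch fire, 3 burn out
  TTTTTT
  TTTT.T
  T.FTTT
  TF.FTT
  F...FT
Step 3: 5 trees catch fire, 5 burn out
  TTTTTT
  TTFT.T
  T..FTT
  F...FT
  .....F
Step 4: 6 trees catch fire, 5 burn out
  TTFTTT
  TF.F.T
  F...FT
  .....F
  ......
Step 5: 4 trees catch fire, 6 burn out
  TF.FTT
  F....T
  .....F
  ......
  ......

TF.FTT
F....T
.....F
......
......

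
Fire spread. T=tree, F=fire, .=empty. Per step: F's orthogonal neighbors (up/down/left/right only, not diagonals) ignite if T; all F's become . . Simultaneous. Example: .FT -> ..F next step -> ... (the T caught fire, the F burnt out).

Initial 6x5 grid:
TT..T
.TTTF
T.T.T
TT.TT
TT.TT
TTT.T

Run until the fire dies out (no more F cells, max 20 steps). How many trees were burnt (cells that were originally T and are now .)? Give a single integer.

Answer: 13

Derivation:
Step 1: +3 fires, +1 burnt (F count now 3)
Step 2: +2 fires, +3 burnt (F count now 2)
Step 3: +4 fires, +2 burnt (F count now 4)
Step 4: +3 fires, +4 burnt (F count now 3)
Step 5: +1 fires, +3 burnt (F count now 1)
Step 6: +0 fires, +1 burnt (F count now 0)
Fire out after step 6
Initially T: 21, now '.': 22
Total burnt (originally-T cells now '.'): 13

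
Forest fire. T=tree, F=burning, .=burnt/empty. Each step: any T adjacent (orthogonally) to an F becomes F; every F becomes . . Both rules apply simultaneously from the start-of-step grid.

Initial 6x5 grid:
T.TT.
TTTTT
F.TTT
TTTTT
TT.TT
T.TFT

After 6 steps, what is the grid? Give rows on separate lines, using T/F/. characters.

Step 1: 5 trees catch fire, 2 burn out
  T.TT.
  FTTTT
  ..TTT
  FTTTT
  TT.FT
  T.F.F
Step 2: 6 trees catch fire, 5 burn out
  F.TT.
  .FTTT
  ..TTT
  .FTFT
  FT..F
  T....
Step 3: 6 trees catch fire, 6 burn out
  ..TT.
  ..FTT
  ..TFT
  ..F.F
  .F...
  F....
Step 4: 4 trees catch fire, 6 burn out
  ..FT.
  ...FT
  ..F.F
  .....
  .....
  .....
Step 5: 2 trees catch fire, 4 burn out
  ...F.
  ....F
  .....
  .....
  .....
  .....
Step 6: 0 trees catch fire, 2 burn out
  .....
  .....
  .....
  .....
  .....
  .....

.....
.....
.....
.....
.....
.....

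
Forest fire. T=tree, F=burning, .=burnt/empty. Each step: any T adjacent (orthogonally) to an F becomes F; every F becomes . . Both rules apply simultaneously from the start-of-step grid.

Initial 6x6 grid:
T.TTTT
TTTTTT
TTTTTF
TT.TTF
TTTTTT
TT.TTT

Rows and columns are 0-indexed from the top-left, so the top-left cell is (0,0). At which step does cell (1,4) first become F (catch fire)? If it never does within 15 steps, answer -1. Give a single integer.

Step 1: cell (1,4)='T' (+4 fires, +2 burnt)
Step 2: cell (1,4)='F' (+6 fires, +4 burnt)
  -> target ignites at step 2
Step 3: cell (1,4)='.' (+5 fires, +6 burnt)
Step 4: cell (1,4)='.' (+5 fires, +5 burnt)
Step 5: cell (1,4)='.' (+5 fires, +5 burnt)
Step 6: cell (1,4)='.' (+4 fires, +5 burnt)
Step 7: cell (1,4)='.' (+2 fires, +4 burnt)
Step 8: cell (1,4)='.' (+0 fires, +2 burnt)
  fire out at step 8

2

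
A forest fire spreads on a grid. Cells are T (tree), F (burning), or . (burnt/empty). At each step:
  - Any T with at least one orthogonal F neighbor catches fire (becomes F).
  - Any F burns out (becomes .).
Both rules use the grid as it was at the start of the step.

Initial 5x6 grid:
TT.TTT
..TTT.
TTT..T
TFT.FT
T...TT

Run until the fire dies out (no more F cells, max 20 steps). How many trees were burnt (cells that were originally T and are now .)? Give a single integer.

Step 1: +5 fires, +2 burnt (F count now 5)
Step 2: +5 fires, +5 burnt (F count now 5)
Step 3: +1 fires, +5 burnt (F count now 1)
Step 4: +1 fires, +1 burnt (F count now 1)
Step 5: +2 fires, +1 burnt (F count now 2)
Step 6: +1 fires, +2 burnt (F count now 1)
Step 7: +1 fires, +1 burnt (F count now 1)
Step 8: +0 fires, +1 burnt (F count now 0)
Fire out after step 8
Initially T: 18, now '.': 28
Total burnt (originally-T cells now '.'): 16

Answer: 16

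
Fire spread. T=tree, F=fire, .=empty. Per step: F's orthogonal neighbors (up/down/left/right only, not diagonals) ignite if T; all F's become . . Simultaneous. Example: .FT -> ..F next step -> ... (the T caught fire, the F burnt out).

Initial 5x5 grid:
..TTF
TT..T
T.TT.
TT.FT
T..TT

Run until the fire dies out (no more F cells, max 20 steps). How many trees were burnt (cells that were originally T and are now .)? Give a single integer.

Step 1: +5 fires, +2 burnt (F count now 5)
Step 2: +3 fires, +5 burnt (F count now 3)
Step 3: +0 fires, +3 burnt (F count now 0)
Fire out after step 3
Initially T: 14, now '.': 19
Total burnt (originally-T cells now '.'): 8

Answer: 8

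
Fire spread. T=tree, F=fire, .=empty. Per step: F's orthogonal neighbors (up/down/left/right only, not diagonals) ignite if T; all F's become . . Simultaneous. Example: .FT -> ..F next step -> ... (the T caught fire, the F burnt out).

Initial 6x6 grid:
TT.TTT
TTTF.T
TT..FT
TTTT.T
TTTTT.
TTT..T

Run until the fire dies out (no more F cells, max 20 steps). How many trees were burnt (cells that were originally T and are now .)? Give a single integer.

Answer: 25

Derivation:
Step 1: +3 fires, +2 burnt (F count now 3)
Step 2: +4 fires, +3 burnt (F count now 4)
Step 3: +4 fires, +4 burnt (F count now 4)
Step 4: +3 fires, +4 burnt (F count now 3)
Step 5: +3 fires, +3 burnt (F count now 3)
Step 6: +4 fires, +3 burnt (F count now 4)
Step 7: +3 fires, +4 burnt (F count now 3)
Step 8: +1 fires, +3 burnt (F count now 1)
Step 9: +0 fires, +1 burnt (F count now 0)
Fire out after step 9
Initially T: 26, now '.': 35
Total burnt (originally-T cells now '.'): 25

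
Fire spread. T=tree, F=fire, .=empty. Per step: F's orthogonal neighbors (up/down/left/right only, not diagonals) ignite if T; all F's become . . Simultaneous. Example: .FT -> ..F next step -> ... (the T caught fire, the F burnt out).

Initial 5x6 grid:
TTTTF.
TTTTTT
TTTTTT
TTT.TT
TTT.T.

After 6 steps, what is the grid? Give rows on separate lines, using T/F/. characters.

Step 1: 2 trees catch fire, 1 burn out
  TTTF..
  TTTTFT
  TTTTTT
  TTT.TT
  TTT.T.
Step 2: 4 trees catch fire, 2 burn out
  TTF...
  TTTF.F
  TTTTFT
  TTT.TT
  TTT.T.
Step 3: 5 trees catch fire, 4 burn out
  TF....
  TTF...
  TTTF.F
  TTT.FT
  TTT.T.
Step 4: 5 trees catch fire, 5 burn out
  F.....
  TF....
  TTF...
  TTT..F
  TTT.F.
Step 5: 3 trees catch fire, 5 burn out
  ......
  F.....
  TF....
  TTF...
  TTT...
Step 6: 3 trees catch fire, 3 burn out
  ......
  ......
  F.....
  TF....
  TTF...

......
......
F.....
TF....
TTF...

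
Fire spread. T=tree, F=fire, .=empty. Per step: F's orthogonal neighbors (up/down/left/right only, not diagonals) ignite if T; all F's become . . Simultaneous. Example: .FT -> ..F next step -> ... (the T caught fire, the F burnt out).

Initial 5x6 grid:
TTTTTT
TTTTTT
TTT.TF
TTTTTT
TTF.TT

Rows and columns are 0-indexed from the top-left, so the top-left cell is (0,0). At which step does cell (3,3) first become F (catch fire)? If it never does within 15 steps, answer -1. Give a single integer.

Step 1: cell (3,3)='T' (+5 fires, +2 burnt)
Step 2: cell (3,3)='F' (+8 fires, +5 burnt)
  -> target ignites at step 2
Step 3: cell (3,3)='.' (+6 fires, +8 burnt)
Step 4: cell (3,3)='.' (+4 fires, +6 burnt)
Step 5: cell (3,3)='.' (+2 fires, +4 burnt)
Step 6: cell (3,3)='.' (+1 fires, +2 burnt)
Step 7: cell (3,3)='.' (+0 fires, +1 burnt)
  fire out at step 7

2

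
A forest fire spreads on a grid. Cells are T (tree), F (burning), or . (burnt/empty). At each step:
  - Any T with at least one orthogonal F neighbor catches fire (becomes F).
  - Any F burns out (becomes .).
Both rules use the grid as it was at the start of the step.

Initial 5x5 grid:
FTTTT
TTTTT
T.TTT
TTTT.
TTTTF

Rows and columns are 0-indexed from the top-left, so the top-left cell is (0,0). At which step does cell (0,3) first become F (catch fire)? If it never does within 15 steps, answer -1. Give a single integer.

Step 1: cell (0,3)='T' (+3 fires, +2 burnt)
Step 2: cell (0,3)='T' (+5 fires, +3 burnt)
Step 3: cell (0,3)='F' (+6 fires, +5 burnt)
  -> target ignites at step 3
Step 4: cell (0,3)='.' (+6 fires, +6 burnt)
Step 5: cell (0,3)='.' (+1 fires, +6 burnt)
Step 6: cell (0,3)='.' (+0 fires, +1 burnt)
  fire out at step 6

3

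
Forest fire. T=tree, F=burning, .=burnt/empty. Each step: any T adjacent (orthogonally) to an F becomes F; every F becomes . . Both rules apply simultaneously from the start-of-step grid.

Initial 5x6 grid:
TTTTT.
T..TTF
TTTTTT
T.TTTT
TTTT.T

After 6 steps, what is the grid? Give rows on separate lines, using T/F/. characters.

Step 1: 2 trees catch fire, 1 burn out
  TTTTT.
  T..TF.
  TTTTTF
  T.TTTT
  TTTT.T
Step 2: 4 trees catch fire, 2 burn out
  TTTTF.
  T..F..
  TTTTF.
  T.TTTF
  TTTT.T
Step 3: 4 trees catch fire, 4 burn out
  TTTF..
  T.....
  TTTF..
  T.TTF.
  TTTT.F
Step 4: 3 trees catch fire, 4 burn out
  TTF...
  T.....
  TTF...
  T.TF..
  TTTT..
Step 5: 4 trees catch fire, 3 burn out
  TF....
  T.....
  TF....
  T.F...
  TTTF..
Step 6: 3 trees catch fire, 4 burn out
  F.....
  T.....
  F.....
  T.....
  TTF...

F.....
T.....
F.....
T.....
TTF...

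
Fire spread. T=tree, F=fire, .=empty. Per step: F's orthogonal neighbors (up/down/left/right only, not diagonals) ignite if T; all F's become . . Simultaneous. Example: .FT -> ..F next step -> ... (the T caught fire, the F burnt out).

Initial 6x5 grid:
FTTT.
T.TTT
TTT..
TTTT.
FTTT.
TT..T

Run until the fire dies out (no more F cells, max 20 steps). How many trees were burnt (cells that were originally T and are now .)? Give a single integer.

Step 1: +5 fires, +2 burnt (F count now 5)
Step 2: +5 fires, +5 burnt (F count now 5)
Step 3: +5 fires, +5 burnt (F count now 5)
Step 4: +3 fires, +5 burnt (F count now 3)
Step 5: +1 fires, +3 burnt (F count now 1)
Step 6: +0 fires, +1 burnt (F count now 0)
Fire out after step 6
Initially T: 20, now '.': 29
Total burnt (originally-T cells now '.'): 19

Answer: 19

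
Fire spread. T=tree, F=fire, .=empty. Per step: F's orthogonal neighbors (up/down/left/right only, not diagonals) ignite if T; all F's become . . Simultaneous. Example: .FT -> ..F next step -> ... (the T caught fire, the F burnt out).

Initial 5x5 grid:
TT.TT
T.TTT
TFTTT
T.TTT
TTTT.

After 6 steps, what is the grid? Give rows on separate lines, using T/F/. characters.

Step 1: 2 trees catch fire, 1 burn out
  TT.TT
  T.TTT
  F.FTT
  T.TTT
  TTTT.
Step 2: 5 trees catch fire, 2 burn out
  TT.TT
  F.FTT
  ...FT
  F.FTT
  TTTT.
Step 3: 6 trees catch fire, 5 burn out
  FT.TT
  ...FT
  ....F
  ...FT
  FTFT.
Step 4: 6 trees catch fire, 6 burn out
  .F.FT
  ....F
  .....
  ....F
  .F.F.
Step 5: 1 trees catch fire, 6 burn out
  ....F
  .....
  .....
  .....
  .....
Step 6: 0 trees catch fire, 1 burn out
  .....
  .....
  .....
  .....
  .....

.....
.....
.....
.....
.....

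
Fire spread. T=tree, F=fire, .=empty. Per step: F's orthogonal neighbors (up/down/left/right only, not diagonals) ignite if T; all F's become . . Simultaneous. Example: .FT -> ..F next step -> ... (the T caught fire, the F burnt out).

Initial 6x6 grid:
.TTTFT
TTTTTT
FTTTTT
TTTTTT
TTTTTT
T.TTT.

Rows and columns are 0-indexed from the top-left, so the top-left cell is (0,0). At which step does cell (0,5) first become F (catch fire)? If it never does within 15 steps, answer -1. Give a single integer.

Step 1: cell (0,5)='F' (+6 fires, +2 burnt)
  -> target ignites at step 1
Step 2: cell (0,5)='.' (+8 fires, +6 burnt)
Step 3: cell (0,5)='.' (+8 fires, +8 burnt)
Step 4: cell (0,5)='.' (+4 fires, +8 burnt)
Step 5: cell (0,5)='.' (+4 fires, +4 burnt)
Step 6: cell (0,5)='.' (+1 fires, +4 burnt)
Step 7: cell (0,5)='.' (+0 fires, +1 burnt)
  fire out at step 7

1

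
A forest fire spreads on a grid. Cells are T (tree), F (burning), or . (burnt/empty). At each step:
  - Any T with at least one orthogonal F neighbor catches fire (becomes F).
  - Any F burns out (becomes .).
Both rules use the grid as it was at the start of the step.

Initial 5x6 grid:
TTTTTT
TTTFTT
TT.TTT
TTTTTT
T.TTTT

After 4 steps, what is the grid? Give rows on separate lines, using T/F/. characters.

Step 1: 4 trees catch fire, 1 burn out
  TTTFTT
  TTF.FT
  TT.FTT
  TTTTTT
  T.TTTT
Step 2: 6 trees catch fire, 4 burn out
  TTF.FT
  TF...F
  TT..FT
  TTTFTT
  T.TTTT
Step 3: 8 trees catch fire, 6 burn out
  TF...F
  F.....
  TF...F
  TTF.FT
  T.TFTT
Step 4: 6 trees catch fire, 8 burn out
  F.....
  ......
  F.....
  TF...F
  T.F.FT

F.....
......
F.....
TF...F
T.F.FT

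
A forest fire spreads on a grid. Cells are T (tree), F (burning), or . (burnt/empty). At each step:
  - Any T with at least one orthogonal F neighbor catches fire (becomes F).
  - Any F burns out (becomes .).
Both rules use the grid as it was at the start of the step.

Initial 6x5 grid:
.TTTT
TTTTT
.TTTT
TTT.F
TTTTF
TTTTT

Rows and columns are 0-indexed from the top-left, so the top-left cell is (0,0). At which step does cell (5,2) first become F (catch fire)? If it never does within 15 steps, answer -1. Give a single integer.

Step 1: cell (5,2)='T' (+3 fires, +2 burnt)
Step 2: cell (5,2)='T' (+4 fires, +3 burnt)
Step 3: cell (5,2)='F' (+6 fires, +4 burnt)
  -> target ignites at step 3
Step 4: cell (5,2)='.' (+6 fires, +6 burnt)
Step 5: cell (5,2)='.' (+4 fires, +6 burnt)
Step 6: cell (5,2)='.' (+2 fires, +4 burnt)
Step 7: cell (5,2)='.' (+0 fires, +2 burnt)
  fire out at step 7

3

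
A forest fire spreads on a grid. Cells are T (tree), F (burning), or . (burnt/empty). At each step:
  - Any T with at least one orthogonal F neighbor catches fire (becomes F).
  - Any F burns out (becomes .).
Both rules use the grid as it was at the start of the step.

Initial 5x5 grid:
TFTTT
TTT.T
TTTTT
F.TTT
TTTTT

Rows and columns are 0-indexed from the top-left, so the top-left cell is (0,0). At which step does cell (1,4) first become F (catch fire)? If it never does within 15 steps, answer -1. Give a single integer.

Step 1: cell (1,4)='T' (+5 fires, +2 burnt)
Step 2: cell (1,4)='T' (+5 fires, +5 burnt)
Step 3: cell (1,4)='T' (+3 fires, +5 burnt)
Step 4: cell (1,4)='F' (+4 fires, +3 burnt)
  -> target ignites at step 4
Step 5: cell (1,4)='.' (+3 fires, +4 burnt)
Step 6: cell (1,4)='.' (+1 fires, +3 burnt)
Step 7: cell (1,4)='.' (+0 fires, +1 burnt)
  fire out at step 7

4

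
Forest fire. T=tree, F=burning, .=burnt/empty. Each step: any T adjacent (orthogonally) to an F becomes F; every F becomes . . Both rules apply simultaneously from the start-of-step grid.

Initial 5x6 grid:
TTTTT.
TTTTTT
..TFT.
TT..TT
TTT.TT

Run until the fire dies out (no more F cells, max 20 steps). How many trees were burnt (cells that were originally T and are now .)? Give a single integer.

Step 1: +3 fires, +1 burnt (F count now 3)
Step 2: +4 fires, +3 burnt (F count now 4)
Step 3: +6 fires, +4 burnt (F count now 6)
Step 4: +3 fires, +6 burnt (F count now 3)
Step 5: +1 fires, +3 burnt (F count now 1)
Step 6: +0 fires, +1 burnt (F count now 0)
Fire out after step 6
Initially T: 22, now '.': 25
Total burnt (originally-T cells now '.'): 17

Answer: 17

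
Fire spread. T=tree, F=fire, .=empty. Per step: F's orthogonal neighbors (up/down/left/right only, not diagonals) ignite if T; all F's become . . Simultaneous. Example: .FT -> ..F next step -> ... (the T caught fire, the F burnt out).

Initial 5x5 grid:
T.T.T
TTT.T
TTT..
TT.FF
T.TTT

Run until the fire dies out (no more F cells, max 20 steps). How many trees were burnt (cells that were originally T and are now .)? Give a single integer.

Step 1: +2 fires, +2 burnt (F count now 2)
Step 2: +1 fires, +2 burnt (F count now 1)
Step 3: +0 fires, +1 burnt (F count now 0)
Fire out after step 3
Initially T: 16, now '.': 12
Total burnt (originally-T cells now '.'): 3

Answer: 3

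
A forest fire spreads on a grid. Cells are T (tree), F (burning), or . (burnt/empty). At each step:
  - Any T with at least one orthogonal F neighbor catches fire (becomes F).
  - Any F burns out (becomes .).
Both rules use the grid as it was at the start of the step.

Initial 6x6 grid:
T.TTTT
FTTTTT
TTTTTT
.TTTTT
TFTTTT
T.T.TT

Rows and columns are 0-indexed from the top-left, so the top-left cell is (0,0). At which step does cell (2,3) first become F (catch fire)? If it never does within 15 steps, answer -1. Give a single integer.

Step 1: cell (2,3)='T' (+6 fires, +2 burnt)
Step 2: cell (2,3)='T' (+6 fires, +6 burnt)
Step 3: cell (2,3)='T' (+5 fires, +6 burnt)
Step 4: cell (2,3)='F' (+6 fires, +5 burnt)
  -> target ignites at step 4
Step 5: cell (2,3)='.' (+5 fires, +6 burnt)
Step 6: cell (2,3)='.' (+2 fires, +5 burnt)
Step 7: cell (2,3)='.' (+0 fires, +2 burnt)
  fire out at step 7

4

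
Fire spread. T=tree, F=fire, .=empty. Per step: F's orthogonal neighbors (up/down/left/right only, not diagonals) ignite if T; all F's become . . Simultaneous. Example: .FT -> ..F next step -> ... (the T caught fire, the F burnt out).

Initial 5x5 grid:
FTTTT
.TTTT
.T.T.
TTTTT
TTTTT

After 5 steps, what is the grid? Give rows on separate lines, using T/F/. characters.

Step 1: 1 trees catch fire, 1 burn out
  .FTTT
  .TTTT
  .T.T.
  TTTTT
  TTTTT
Step 2: 2 trees catch fire, 1 burn out
  ..FTT
  .FTTT
  .T.T.
  TTTTT
  TTTTT
Step 3: 3 trees catch fire, 2 burn out
  ...FT
  ..FTT
  .F.T.
  TTTTT
  TTTTT
Step 4: 3 trees catch fire, 3 burn out
  ....F
  ...FT
  ...T.
  TFTTT
  TTTTT
Step 5: 5 trees catch fire, 3 burn out
  .....
  ....F
  ...F.
  F.FTT
  TFTTT

.....
....F
...F.
F.FTT
TFTTT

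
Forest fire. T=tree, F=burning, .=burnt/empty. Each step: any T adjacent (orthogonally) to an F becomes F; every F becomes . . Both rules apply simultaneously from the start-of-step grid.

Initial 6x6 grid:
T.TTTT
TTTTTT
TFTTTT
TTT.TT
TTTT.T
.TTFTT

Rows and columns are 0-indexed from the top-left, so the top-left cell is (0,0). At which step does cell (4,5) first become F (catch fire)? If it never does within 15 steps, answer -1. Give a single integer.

Step 1: cell (4,5)='T' (+7 fires, +2 burnt)
Step 2: cell (4,5)='T' (+9 fires, +7 burnt)
Step 3: cell (4,5)='F' (+6 fires, +9 burnt)
  -> target ignites at step 3
Step 4: cell (4,5)='.' (+5 fires, +6 burnt)
Step 5: cell (4,5)='.' (+2 fires, +5 burnt)
Step 6: cell (4,5)='.' (+1 fires, +2 burnt)
Step 7: cell (4,5)='.' (+0 fires, +1 burnt)
  fire out at step 7

3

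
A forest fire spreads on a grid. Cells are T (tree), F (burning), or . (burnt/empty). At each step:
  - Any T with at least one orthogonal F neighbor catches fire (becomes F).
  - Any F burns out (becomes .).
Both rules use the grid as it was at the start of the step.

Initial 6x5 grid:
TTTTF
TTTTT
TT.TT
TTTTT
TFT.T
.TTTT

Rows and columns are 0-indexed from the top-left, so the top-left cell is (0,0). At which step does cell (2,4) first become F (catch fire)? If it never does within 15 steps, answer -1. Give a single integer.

Step 1: cell (2,4)='T' (+6 fires, +2 burnt)
Step 2: cell (2,4)='F' (+7 fires, +6 burnt)
  -> target ignites at step 2
Step 3: cell (2,4)='.' (+8 fires, +7 burnt)
Step 4: cell (2,4)='.' (+4 fires, +8 burnt)
Step 5: cell (2,4)='.' (+0 fires, +4 burnt)
  fire out at step 5

2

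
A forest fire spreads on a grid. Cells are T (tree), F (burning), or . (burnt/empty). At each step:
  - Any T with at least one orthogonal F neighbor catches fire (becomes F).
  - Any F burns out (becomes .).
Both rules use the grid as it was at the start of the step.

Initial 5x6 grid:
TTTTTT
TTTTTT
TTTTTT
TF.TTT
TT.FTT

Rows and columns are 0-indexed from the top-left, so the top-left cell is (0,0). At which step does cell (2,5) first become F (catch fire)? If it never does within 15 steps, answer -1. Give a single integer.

Step 1: cell (2,5)='T' (+5 fires, +2 burnt)
Step 2: cell (2,5)='T' (+7 fires, +5 burnt)
Step 3: cell (2,5)='T' (+6 fires, +7 burnt)
Step 4: cell (2,5)='F' (+5 fires, +6 burnt)
  -> target ignites at step 4
Step 5: cell (2,5)='.' (+2 fires, +5 burnt)
Step 6: cell (2,5)='.' (+1 fires, +2 burnt)
Step 7: cell (2,5)='.' (+0 fires, +1 burnt)
  fire out at step 7

4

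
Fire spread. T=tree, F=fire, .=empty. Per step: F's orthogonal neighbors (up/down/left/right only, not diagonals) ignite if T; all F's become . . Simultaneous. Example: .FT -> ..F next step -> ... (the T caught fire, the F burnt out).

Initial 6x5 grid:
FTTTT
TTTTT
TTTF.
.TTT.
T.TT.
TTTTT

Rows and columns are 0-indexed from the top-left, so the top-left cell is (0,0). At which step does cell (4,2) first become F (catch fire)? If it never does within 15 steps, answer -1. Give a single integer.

Step 1: cell (4,2)='T' (+5 fires, +2 burnt)
Step 2: cell (4,2)='T' (+9 fires, +5 burnt)
Step 3: cell (4,2)='F' (+4 fires, +9 burnt)
  -> target ignites at step 3
Step 4: cell (4,2)='.' (+2 fires, +4 burnt)
Step 5: cell (4,2)='.' (+1 fires, +2 burnt)
Step 6: cell (4,2)='.' (+1 fires, +1 burnt)
Step 7: cell (4,2)='.' (+1 fires, +1 burnt)
Step 8: cell (4,2)='.' (+0 fires, +1 burnt)
  fire out at step 8

3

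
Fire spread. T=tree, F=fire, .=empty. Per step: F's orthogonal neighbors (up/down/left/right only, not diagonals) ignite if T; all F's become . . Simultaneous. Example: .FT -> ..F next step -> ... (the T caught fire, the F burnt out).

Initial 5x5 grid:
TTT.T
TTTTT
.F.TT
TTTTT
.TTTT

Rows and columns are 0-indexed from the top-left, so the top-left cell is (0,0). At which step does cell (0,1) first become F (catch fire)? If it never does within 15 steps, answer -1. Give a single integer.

Step 1: cell (0,1)='T' (+2 fires, +1 burnt)
Step 2: cell (0,1)='F' (+6 fires, +2 burnt)
  -> target ignites at step 2
Step 3: cell (0,1)='.' (+5 fires, +6 burnt)
Step 4: cell (0,1)='.' (+4 fires, +5 burnt)
Step 5: cell (0,1)='.' (+3 fires, +4 burnt)
Step 6: cell (0,1)='.' (+0 fires, +3 burnt)
  fire out at step 6

2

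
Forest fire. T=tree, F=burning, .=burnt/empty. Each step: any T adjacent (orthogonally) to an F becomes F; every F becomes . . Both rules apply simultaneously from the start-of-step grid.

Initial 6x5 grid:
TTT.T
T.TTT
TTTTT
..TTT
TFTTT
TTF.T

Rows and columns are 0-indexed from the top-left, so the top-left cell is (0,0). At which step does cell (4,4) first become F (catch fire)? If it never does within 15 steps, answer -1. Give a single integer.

Step 1: cell (4,4)='T' (+3 fires, +2 burnt)
Step 2: cell (4,4)='T' (+3 fires, +3 burnt)
Step 3: cell (4,4)='F' (+3 fires, +3 burnt)
  -> target ignites at step 3
Step 4: cell (4,4)='.' (+5 fires, +3 burnt)
Step 5: cell (4,4)='.' (+4 fires, +5 burnt)
Step 6: cell (4,4)='.' (+3 fires, +4 burnt)
Step 7: cell (4,4)='.' (+2 fires, +3 burnt)
Step 8: cell (4,4)='.' (+0 fires, +2 burnt)
  fire out at step 8

3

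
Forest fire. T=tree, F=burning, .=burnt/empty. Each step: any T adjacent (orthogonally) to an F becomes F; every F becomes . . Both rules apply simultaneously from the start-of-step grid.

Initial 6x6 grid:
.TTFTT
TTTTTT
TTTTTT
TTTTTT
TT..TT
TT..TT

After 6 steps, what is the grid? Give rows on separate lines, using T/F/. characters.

Step 1: 3 trees catch fire, 1 burn out
  .TF.FT
  TTTFTT
  TTTTTT
  TTTTTT
  TT..TT
  TT..TT
Step 2: 5 trees catch fire, 3 burn out
  .F...F
  TTF.FT
  TTTFTT
  TTTTTT
  TT..TT
  TT..TT
Step 3: 5 trees catch fire, 5 burn out
  ......
  TF...F
  TTF.FT
  TTTFTT
  TT..TT
  TT..TT
Step 4: 5 trees catch fire, 5 burn out
  ......
  F.....
  TF...F
  TTF.FT
  TT..TT
  TT..TT
Step 5: 4 trees catch fire, 5 burn out
  ......
  ......
  F.....
  TF...F
  TT..FT
  TT..TT
Step 6: 4 trees catch fire, 4 burn out
  ......
  ......
  ......
  F.....
  TF...F
  TT..FT

......
......
......
F.....
TF...F
TT..FT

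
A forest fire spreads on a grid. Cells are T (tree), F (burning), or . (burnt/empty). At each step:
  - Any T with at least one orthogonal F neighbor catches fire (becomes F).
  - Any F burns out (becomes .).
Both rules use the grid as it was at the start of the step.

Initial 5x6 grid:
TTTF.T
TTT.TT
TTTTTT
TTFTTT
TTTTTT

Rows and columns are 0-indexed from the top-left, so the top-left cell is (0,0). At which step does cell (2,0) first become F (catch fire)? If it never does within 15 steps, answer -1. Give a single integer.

Step 1: cell (2,0)='T' (+5 fires, +2 burnt)
Step 2: cell (2,0)='T' (+8 fires, +5 burnt)
Step 3: cell (2,0)='F' (+7 fires, +8 burnt)
  -> target ignites at step 3
Step 4: cell (2,0)='.' (+4 fires, +7 burnt)
Step 5: cell (2,0)='.' (+1 fires, +4 burnt)
Step 6: cell (2,0)='.' (+1 fires, +1 burnt)
Step 7: cell (2,0)='.' (+0 fires, +1 burnt)
  fire out at step 7

3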